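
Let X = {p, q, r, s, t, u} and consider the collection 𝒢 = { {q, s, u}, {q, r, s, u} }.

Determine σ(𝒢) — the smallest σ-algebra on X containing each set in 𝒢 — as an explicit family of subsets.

Take S₀ = 𝒢 ∪ {∅, X} = { {}, {q, s, u}, {q, r, s, u}, X }.
Step 1 adds 2:
  {p, t}  = complement {q, r, s, u}
  {p, r, t}  = complement {q, s, u}
  (now 6)
Step 2: +1 →
  {p, q, s, t, u}  = {q, s, u} ∪ {p, t}
  (now 7)
Step 3 adds 1:
  {r}  = complement {p, q, s, t, u}
  (now 8)
Step 4: no new sets; the family is a σ-algebra.

Therefore σ(𝒢) = { {}, {r}, {p, t}, {p, r, t}, {q, s, u}, {q, r, s, u}, {p, q, s, t, u}, X } (|σ(𝒢)| = 8).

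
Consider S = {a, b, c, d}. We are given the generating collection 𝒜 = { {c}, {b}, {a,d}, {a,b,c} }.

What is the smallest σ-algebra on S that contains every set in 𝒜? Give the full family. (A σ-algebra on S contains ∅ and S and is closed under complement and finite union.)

Seed the family with 𝒜 together with ∅ and S: { {}, {b}, {c}, {a,d}, {a,b,c}, S }.
Round 1 (4 new):
  {d}  = {a,b,c}ᶜ
  {b,c}  = {a,d}ᶜ
  {a,b,d}  = {c}ᶜ
  {a,c,d}  = {b}ᶜ
  |family| = 10
Round 2 adds 3:
  {b,d}  = {b} ∪ {d}
  {c,d}  = {c} ∪ {d}
  {b,c,d}  = {b,c} ∪ {d}
  |family| = 13
Round 3: +3 →
  {a}  = {b,c,d}ᶜ
  {a,b}  = {c,d}ᶜ
  {a,c}  = {b,d}ᶜ
  |family| = 16
Round 4: no new sets; the family is a σ-algebra.

Therefore σ(𝒜) = { {}, {a}, {b}, {c}, {d}, {a,b}, {a,c}, {a,d}, {b,c}, {b,d}, {c,d}, {a,b,c}, {a,b,d}, {a,c,d}, {b,c,d}, S } (|σ(𝒜)| = 16).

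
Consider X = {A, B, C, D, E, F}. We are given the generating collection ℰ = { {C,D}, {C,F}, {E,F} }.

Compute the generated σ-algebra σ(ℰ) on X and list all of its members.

Begin from { ∅, {C,D}, {C,F}, {E,F}, X } (that is, ℰ plus ∅ and X).
Iteration 1. New:
  {C,D,F}  = {C,D} ∪ {C,F}
  {C,E,F}  = {E,F} ∪ {C,F}
  {A,B,C,D}  = {E,F}ᶜ
  {A,B,D,E}  = {C,F}ᶜ
  {A,B,E,F}  = {C,D}ᶜ
  {C,D,E,F}  = {C,D} ∪ {E,F}
  [11 total]
Iteration 2. New:
  {A,B}  = {C,D,E,F}ᶜ
  {A,B,D}  = {C,E,F}ᶜ
  {A,B,E}  = {C,D,F}ᶜ
  {A,B,C,D,E}  = {C,D} ∪ {A,B,D,E}
  {A,B,C,D,F}  = {C,F} ∪ {A,B,C,D}
  {A,B,C,E,F}  = {C,F} ∪ {A,B,E,F}
  {A,B,D,E,F}  = {E,F} ∪ {A,B,D,E}
  [18 total]
Iteration 3: 5 new —
  {C}  = {A,B,D,E,F}ᶜ
  {D}  = {A,B,C,E,F}ᶜ
  {E}  = {A,B,C,D,F}ᶜ
  {F}  = {A,B,C,D,E}ᶜ
  {A,B,C,F}  = {A,B} ∪ {C,F}
  [23 total]
Iteration 4. New:
  {C,E}  = {E} ∪ {C}
  {D,E}  = {A,B,C,F}ᶜ
  {D,F}  = {F} ∪ {D}
  {A,B,C}  = {A,B} ∪ {C}
  {A,B,F}  = {A,B} ∪ {F}
  {C,D,E}  = {C,D} ∪ {E}
  {D,E,F}  = {E,F} ∪ {D}
  {A,B,C,E}  = {C} ∪ {A,B,E}
  {A,B,D,F}  = {F} ∪ {A,B,D}
  [32 total]
Iteration 5 adds nothing — fixpoint reached.

Hence σ(ℰ) has 32 members: { ∅, {C}, {D}, {E}, {F}, {A,B}, {C,D}, {C,E}, {C,F}, {D,E}, {D,F}, {E,F}, {A,B,C}, {A,B,D}, {A,B,E}, {A,B,F}, {C,D,E}, {C,D,F}, {C,E,F}, {D,E,F}, {A,B,C,D}, {A,B,C,E}, {A,B,C,F}, {A,B,D,E}, {A,B,D,F}, {A,B,E,F}, {C,D,E,F}, {A,B,C,D,E}, {A,B,C,D,F}, {A,B,C,E,F}, {A,B,D,E,F}, X }.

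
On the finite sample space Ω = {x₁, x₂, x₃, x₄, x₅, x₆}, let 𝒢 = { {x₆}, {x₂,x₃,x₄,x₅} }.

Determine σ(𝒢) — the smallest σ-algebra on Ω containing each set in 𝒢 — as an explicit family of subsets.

Take S₀ = 𝒢 ∪ {∅, Ω} = { {}, {x₆}, {x₂,x₃,x₄,x₅}, Ω }.
Round 1 (3 new):
  {x₁,x₆}  = complement {x₂,x₃,x₄,x₅}
  {x₁,x₂,x₃,x₄,x₅}  = complement {x₆}
  {x₂,x₃,x₄,x₅,x₆}  = {x₂,x₃,x₄,x₅} ∪ {x₆}
  |family| = 7
Round 2 (1 new):
  {x₁}  = complement {x₂,x₃,x₄,x₅,x₆}
  |family| = 8
Round 3: stable.

Hence σ(𝒢) has 8 members: { {}, {x₁}, {x₆}, {x₁,x₆}, {x₂,x₃,x₄,x₅}, {x₁,x₂,x₃,x₄,x₅}, {x₂,x₃,x₄,x₅,x₆}, Ω }.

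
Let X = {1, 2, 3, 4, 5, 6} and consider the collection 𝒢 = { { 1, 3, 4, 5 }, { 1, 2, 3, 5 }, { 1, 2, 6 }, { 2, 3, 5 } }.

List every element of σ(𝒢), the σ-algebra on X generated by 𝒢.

σ(𝒢) (32 sets): { ∅, { 1 }, { 2 }, { 4 }, { 6 }, { 1, 2 }, { 1, 4 }, { 1, 6 }, { 2, 4 }, { 2, 6 }, { 3, 5 }, { 4, 6 }, { 1, 2, 4 }, { 1, 2, 6 }, { 1, 3, 5 }, { 1, 4, 6 }, { 2, 3, 5 }, { 2, 4, 6 }, { 3, 4, 5 }, { 3, 5, 6 }, { 1, 2, 3, 5 }, { 1, 2, 4, 6 }, { 1, 3, 4, 5 }, { 1, 3, 5, 6 }, { 2, 3, 4, 5 }, { 2, 3, 5, 6 }, { 3, 4, 5, 6 }, { 1, 2, 3, 4, 5 }, { 1, 2, 3, 5, 6 }, { 1, 3, 4, 5, 6 }, { 2, 3, 4, 5, 6 }, X }

Trace:
Seed the family with 𝒢 together with ∅ and X: { ∅, { 1, 2, 6 }, { 2, 3, 5 }, { 1, 2, 3, 5 }, { 1, 3, 4, 5 }, X }.
Iteration 1 adds 6:
  { 2, 6 }  = { 1, 3, 4, 5 }ᶜ
  { 4, 6 }  = { 1, 2, 3, 5 }ᶜ
  { 1, 4, 6 }  = { 2, 3, 5 }ᶜ
  { 3, 4, 5 }  = { 1, 2, 6 }ᶜ
  { 1, 2, 3, 4, 5 }  = { 2, 3, 5 } ∪ { 1, 3, 4, 5 }
  { 1, 2, 3, 5, 6 }  = { 2, 3, 5 } ∪ { 1, 2, 6 }
  |family| = 12
Iteration 2. New:
  { 4 }  = { 1, 2, 3, 5, 6 }ᶜ
  { 6 }  = { 1, 2, 3, 4, 5 }ᶜ
  { 2, 4, 6 }  = { 2, 6 } ∪ { 4, 6 }
  { 1, 2, 4, 6 }  = { 2, 6 } ∪ { 1, 4, 6 }
  { 2, 3, 4, 5 }  = { 3, 4, 5 } ∪ { 2, 3, 5 }
  { 2, 3, 5, 6 }  = { 2, 6 } ∪ { 2, 3, 5 }
  { 3, 4, 5, 6 }  = { 3, 4, 5 } ∪ { 4, 6 }
  { 1, 3, 4, 5, 6 }  = { 3, 4, 5 } ∪ { 1, 4, 6 }
  { 2, 3, 4, 5, 6 }  = { 3, 4, 5 } ∪ { 2, 6 }
  |family| = 21
Iteration 3. New:
  { 1 }  = { 2, 3, 4, 5, 6 }ᶜ
  { 2 }  = { 1, 3, 4, 5, 6 }ᶜ
  { 1, 2 }  = { 3, 4, 5, 6 }ᶜ
  { 1, 4 }  = { 2, 3, 5, 6 }ᶜ
  { 1, 6 }  = { 2, 3, 4, 5 }ᶜ
  { 3, 5 }  = { 1, 2, 4, 6 }ᶜ
  { 1, 3, 5 }  = { 2, 4, 6 }ᶜ
  |family| = 28
Iteration 4 adds 4:
  { 2, 4 }  = { 2 } ∪ { 4 }
  { 1, 2, 4 }  = { 1, 2 } ∪ { 1, 4 }
  { 3, 5, 6 }  = { 6 } ∪ { 3, 5 }
  { 1, 3, 5, 6 }  = { 1, 6 } ∪ { 1, 3, 5 }
  |family| = 32
Iteration 5: stable.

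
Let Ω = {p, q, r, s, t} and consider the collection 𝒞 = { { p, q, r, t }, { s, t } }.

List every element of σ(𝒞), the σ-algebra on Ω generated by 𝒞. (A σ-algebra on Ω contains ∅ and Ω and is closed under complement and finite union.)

σ(𝒞) = { ∅, { s }, { t }, { s, t }, { p, q, r }, { p, q, r, s }, { p, q, r, t }, Ω }

Working:
Start: 𝒞 ∪ {∅, Ω} = { ∅, { s, t }, { p, q, r, t }, Ω }.
Iteration 1. New:
  { s }  = { p, q, r, t }ᶜ
  { p, q, r }  = { s, t }ᶜ
  [6 total]
Iteration 2. New:
  { p, q, r, s }  = { p, q, r } ∪ { s }
  [7 total]
Iteration 3: +1 →
  { t }  = { p, q, r, s }ᶜ
  [8 total]
Iteration 4: closed — nothing new.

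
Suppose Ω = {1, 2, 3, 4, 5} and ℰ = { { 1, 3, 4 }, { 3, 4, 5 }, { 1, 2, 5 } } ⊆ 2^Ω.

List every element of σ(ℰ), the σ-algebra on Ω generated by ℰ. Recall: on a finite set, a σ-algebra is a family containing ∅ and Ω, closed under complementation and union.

Start: ℰ ∪ {∅, Ω} = { {}, { 1, 2, 5 }, { 1, 3, 4 }, { 3, 4, 5 }, Ω }.
Round 1 (4 new):
  { 1, 2 }  = complement { 3, 4, 5 }
  { 2, 5 }  = complement { 1, 3, 4 }
  { 3, 4 }  = complement { 1, 2, 5 }
  { 1, 3, 4, 5 }  = { 3, 4, 5 } ∪ { 1, 3, 4 }
Round 2 adds 3:
  { 2 }  = complement { 1, 3, 4, 5 }
  { 1, 2, 3, 4 }  = { 3, 4 } ∪ { 1, 2 }
  { 2, 3, 4, 5 }  = { 2, 5 } ∪ { 3, 4, 5 }
Round 3 (3 new):
  { 1 }  = complement { 2, 3, 4, 5 }
  { 5 }  = complement { 1, 2, 3, 4 }
  { 2, 3, 4 }  = { 3, 4 } ∪ { 2 }
Round 4: 1 new —
  { 1, 5 }  = complement { 2, 3, 4 }
Round 5: no new sets; the family is a σ-algebra.

σ(ℰ) = { {}, { 1 }, { 2 }, { 5 }, { 1, 2 }, { 1, 5 }, { 2, 5 }, { 3, 4 }, { 1, 2, 5 }, { 1, 3, 4 }, { 2, 3, 4 }, { 3, 4, 5 }, { 1, 2, 3, 4 }, { 1, 3, 4, 5 }, { 2, 3, 4, 5 }, Ω }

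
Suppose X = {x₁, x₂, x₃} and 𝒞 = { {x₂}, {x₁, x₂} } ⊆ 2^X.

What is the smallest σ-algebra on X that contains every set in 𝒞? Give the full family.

|σ(𝒞)| = 8.  σ(𝒞) = { {}, {x₁}, {x₂}, {x₃}, {x₁, x₂}, {x₁, x₃}, {x₂, x₃}, X }

Working:
Start: 𝒞 ∪ {∅, X} = { {}, {x₂}, {x₁, x₂}, X }.
Pass 1 (2 new):
  {x₃}  = complement {x₁, x₂}
  {x₁, x₃}  = complement {x₂}
  |family| = 6
Pass 2. New:
  {x₂, x₃}  = {x₃} ∪ {x₂}
  |family| = 7
Pass 3. New:
  {x₁}  = complement {x₂, x₃}
  |family| = 8
Pass 4: stable.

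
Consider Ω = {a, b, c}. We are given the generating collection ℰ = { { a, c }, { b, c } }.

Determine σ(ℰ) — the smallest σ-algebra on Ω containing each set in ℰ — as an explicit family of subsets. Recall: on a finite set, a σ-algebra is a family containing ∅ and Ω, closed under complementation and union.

σ(ℰ) = { {}, { a }, { b }, { c }, { a, b }, { a, c }, { b, c }, Ω }

Working:
Begin from { {}, { a, c }, { b, c }, Ω } (that is, ℰ plus ∅ and Ω).
Iteration 1 adds 2:
  { a }  = Ω∖{ b, c }
  { b }  = Ω∖{ a, c }
  [6 total]
Iteration 2: 1 new —
  { a, b }  = { b } ∪ { a }
  [7 total]
Iteration 3. New:
  { c }  = Ω∖{ a, b }
  [8 total]
After Iteration 4 the family is unchanged; done.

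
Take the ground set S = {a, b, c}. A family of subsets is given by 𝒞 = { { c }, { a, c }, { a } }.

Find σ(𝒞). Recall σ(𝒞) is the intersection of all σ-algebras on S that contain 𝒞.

Take S₀ = 𝒞 ∪ {∅, S} = { ∅, { a }, { c }, { a, c }, S }.
Iteration 1: +3 →
  { b }  = ᶜ of { a, c }
  { a, b }  = ᶜ of { c }
  { b, c }  = ᶜ of { a }
  |family| = 8
Iteration 2: no new sets; the family is a σ-algebra.

Hence σ(𝒞) has 8 members: { ∅, { a }, { b }, { c }, { a, b }, { a, c }, { b, c }, S }.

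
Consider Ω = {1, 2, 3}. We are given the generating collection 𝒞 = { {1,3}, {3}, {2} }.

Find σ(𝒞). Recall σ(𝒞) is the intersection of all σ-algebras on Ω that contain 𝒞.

Begin from { {}, {2}, {3}, {1,3}, Ω } (that is, 𝒞 plus ∅ and Ω).
Iteration 1: +2 →
  {1,2}  = complement {3}
  {2,3}  = {3} ∪ {2}
Iteration 2 adds 1:
  {1}  = complement {2,3}
Iteration 3: already closed under ᶜ and ∪.

|σ(𝒞)| = 8.  σ(𝒞) = { {}, {1}, {2}, {3}, {1,2}, {1,3}, {2,3}, Ω }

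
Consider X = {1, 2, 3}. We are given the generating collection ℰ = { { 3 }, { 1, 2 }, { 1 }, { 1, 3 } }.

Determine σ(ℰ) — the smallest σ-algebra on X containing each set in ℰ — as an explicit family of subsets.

σ(ℰ) = { {}, { 1 }, { 2 }, { 3 }, { 1, 2 }, { 1, 3 }, { 2, 3 }, X }

Derivation:
Seed the family with ℰ together with ∅ and X: { {}, { 1 }, { 3 }, { 1, 2 }, { 1, 3 }, X }.
Pass 1 adds 2:
  { 2 }  = X∖{ 1, 3 }
  { 2, 3 }  = X∖{ 1 }
  (now 8)
Pass 2: no new sets; the family is a σ-algebra.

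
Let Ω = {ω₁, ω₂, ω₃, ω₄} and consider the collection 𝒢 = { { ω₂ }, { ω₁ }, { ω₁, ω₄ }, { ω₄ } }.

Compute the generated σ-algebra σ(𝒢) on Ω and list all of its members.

Take S₀ = 𝒢 ∪ {∅, Ω} = { {  }, { ω₁ }, { ω₂ }, { ω₄ }, { ω₁, ω₄ }, Ω }.
Pass 1 adds 7:
  { ω₁, ω₂ }  = { ω₂ } ∪ { ω₁ }
  { ω₂, ω₃ }  = ᶜ of { ω₁, ω₄ }
  { ω₂, ω₄ }  = { ω₄ } ∪ { ω₂ }
  { ω₁, ω₂, ω₃ }  = ᶜ of { ω₄ }
  { ω₁, ω₂, ω₄ }  = { ω₁, ω₄ } ∪ { ω₂ }
  { ω₁, ω₃, ω₄ }  = ᶜ of { ω₂ }
  { ω₂, ω₃, ω₄ }  = ᶜ of { ω₁ }
  [13 total]
Pass 2: +3 →
  { ω₃ }  = ᶜ of { ω₁, ω₂, ω₄ }
  { ω₁, ω₃ }  = ᶜ of { ω₂, ω₄ }
  { ω₃, ω₄ }  = ᶜ of { ω₁, ω₂ }
  [16 total]
Pass 3: stable.

Therefore σ(𝒢) = { {  }, { ω₁ }, { ω₂ }, { ω₃ }, { ω₄ }, { ω₁, ω₂ }, { ω₁, ω₃ }, { ω₁, ω₄ }, { ω₂, ω₃ }, { ω₂, ω₄ }, { ω₃, ω₄ }, { ω₁, ω₂, ω₃ }, { ω₁, ω₂, ω₄ }, { ω₁, ω₃, ω₄ }, { ω₂, ω₃, ω₄ }, Ω } (|σ(𝒢)| = 16).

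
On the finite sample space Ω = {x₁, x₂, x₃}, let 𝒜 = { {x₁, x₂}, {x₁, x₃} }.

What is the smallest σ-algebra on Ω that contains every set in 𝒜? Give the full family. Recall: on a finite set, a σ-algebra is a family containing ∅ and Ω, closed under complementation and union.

|σ(𝒜)| = 8.  σ(𝒜) = { ∅, {x₁}, {x₂}, {x₃}, {x₁, x₂}, {x₁, x₃}, {x₂, x₃}, Ω }

Derivation:
Seed the family with 𝒜 together with ∅ and Ω: { ∅, {x₁, x₂}, {x₁, x₃}, Ω }.
Pass 1: +2 →
  {x₂}  = complement {x₁, x₃}
  {x₃}  = complement {x₁, x₂}
Pass 2 adds 1:
  {x₂, x₃}  = {x₃} ∪ {x₂}
Pass 3. New:
  {x₁}  = complement {x₂, x₃}
Pass 4: already closed under ᶜ and ∪.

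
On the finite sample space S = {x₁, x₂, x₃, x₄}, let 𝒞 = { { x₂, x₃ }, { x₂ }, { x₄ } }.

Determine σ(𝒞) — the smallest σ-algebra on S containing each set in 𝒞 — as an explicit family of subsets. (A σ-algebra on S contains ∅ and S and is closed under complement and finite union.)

|σ(𝒞)| = 16.  σ(𝒞) = { {}, { x₁ }, { x₂ }, { x₃ }, { x₄ }, { x₁, x₂ }, { x₁, x₃ }, { x₁, x₄ }, { x₂, x₃ }, { x₂, x₄ }, { x₃, x₄ }, { x₁, x₂, x₃ }, { x₁, x₂, x₄ }, { x₁, x₃, x₄ }, { x₂, x₃, x₄ }, S }

Derivation:
Initial family (5 sets): { {}, { x₂ }, { x₄ }, { x₂, x₃ }, S }.
Round 1 adds 5:
  { x₁, x₄ }  = complement { x₂, x₃ }
  { x₂, x₄ }  = { x₄ } ∪ { x₂ }
  { x₁, x₂, x₃ }  = complement { x₄ }
  { x₁, x₃, x₄ }  = complement { x₂ }
  { x₂, x₃, x₄ }  = { x₂, x₃ } ∪ { x₄ }
  |family| = 10
Round 2. New:
  { x₁ }  = complement { x₂, x₃, x₄ }
  { x₁, x₃ }  = complement { x₂, x₄ }
  { x₁, x₂, x₄ }  = { x₂ } ∪ { x₁, x₄ }
  |family| = 13
Round 3: +2 →
  { x₃ }  = complement { x₁, x₂, x₄ }
  { x₁, x₂ }  = { x₂ } ∪ { x₁ }
  |family| = 15
Round 4: 1 new —
  { x₃, x₄ }  = complement { x₁, x₂ }
  |family| = 16
Round 5: already closed under ᶜ and ∪.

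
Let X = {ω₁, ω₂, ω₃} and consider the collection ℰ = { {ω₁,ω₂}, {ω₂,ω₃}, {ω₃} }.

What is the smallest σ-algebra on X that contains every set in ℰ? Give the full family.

|σ(ℰ)| = 8.  σ(ℰ) = { {}, {ω₁}, {ω₂}, {ω₃}, {ω₁,ω₂}, {ω₁,ω₃}, {ω₂,ω₃}, X }

Check:
Initial family (5 sets): { {}, {ω₃}, {ω₁,ω₂}, {ω₂,ω₃}, X }.
Iteration 1. New:
  {ω₁}  = {ω₂,ω₃}ᶜ
  (now 6)
Iteration 2 (1 new):
  {ω₁,ω₃}  = {ω₃} ∪ {ω₁}
  (now 7)
Iteration 3. New:
  {ω₂}  = {ω₁,ω₃}ᶜ
  (now 8)
Iteration 4 adds nothing — fixpoint reached.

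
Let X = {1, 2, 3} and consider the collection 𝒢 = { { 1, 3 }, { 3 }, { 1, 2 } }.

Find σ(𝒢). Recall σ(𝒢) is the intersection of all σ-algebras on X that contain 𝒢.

Seed the family with 𝒢 together with ∅ and X: { {}, { 3 }, { 1, 2 }, { 1, 3 }, X }.
Iteration 1 adds 1:
  { 2 }  = { 1, 3 }ᶜ
  — 6 sets.
Iteration 2. New:
  { 2, 3 }  = { 3 } ∪ { 2 }
  — 7 sets.
Iteration 3. New:
  { 1 }  = { 2, 3 }ᶜ
  — 8 sets.
After Iteration 4 the family is unchanged; done.

σ(𝒢) = { {}, { 1 }, { 2 }, { 3 }, { 1, 2 }, { 1, 3 }, { 2, 3 }, X }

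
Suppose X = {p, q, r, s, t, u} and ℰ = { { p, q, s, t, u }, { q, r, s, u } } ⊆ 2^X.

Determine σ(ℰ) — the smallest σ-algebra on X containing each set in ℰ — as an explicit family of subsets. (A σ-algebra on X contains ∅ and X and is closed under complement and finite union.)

Begin from { {}, { q, r, s, u }, { p, q, s, t, u }, X } (that is, ℰ plus ∅ and X).
Round 1: +2 →
  { r }  = { p, q, s, t, u }ᶜ
  { p, t }  = { q, r, s, u }ᶜ
  — 6 sets.
Round 2. New:
  { p, r, t }  = { r } ∪ { p, t }
  — 7 sets.
Round 3 (1 new):
  { q, s, u }  = { p, r, t }ᶜ
  — 8 sets.
Round 4: already closed under ᶜ and ∪.

|σ(ℰ)| = 8.  σ(ℰ) = { {}, { r }, { p, t }, { p, r, t }, { q, s, u }, { q, r, s, u }, { p, q, s, t, u }, X }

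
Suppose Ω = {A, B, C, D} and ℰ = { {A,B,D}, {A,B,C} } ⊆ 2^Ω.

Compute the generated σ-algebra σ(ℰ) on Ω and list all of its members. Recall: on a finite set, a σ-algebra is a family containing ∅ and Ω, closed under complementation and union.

Seed the family with ℰ together with ∅ and Ω: { {}, {A,B,C}, {A,B,D}, Ω }.
Step 1: 2 new —
  {C}  = {A,B,D}ᶜ
  {D}  = {A,B,C}ᶜ
Step 2. New:
  {C,D}  = {C} ∪ {D}
Step 3: 1 new —
  {A,B}  = {C,D}ᶜ
Step 4: closed — nothing new.

Therefore σ(ℰ) = { {}, {C}, {D}, {A,B}, {C,D}, {A,B,C}, {A,B,D}, Ω } (|σ(ℰ)| = 8).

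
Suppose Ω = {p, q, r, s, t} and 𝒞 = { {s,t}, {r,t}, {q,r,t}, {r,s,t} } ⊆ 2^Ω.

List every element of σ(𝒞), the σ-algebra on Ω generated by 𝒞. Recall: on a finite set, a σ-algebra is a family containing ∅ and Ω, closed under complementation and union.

|σ(𝒞)| = 32.  σ(𝒞) = { ∅, {p}, {q}, {r}, {s}, {t}, {p,q}, {p,r}, {p,s}, {p,t}, {q,r}, {q,s}, {q,t}, {r,s}, {r,t}, {s,t}, {p,q,r}, {p,q,s}, {p,q,t}, {p,r,s}, {p,r,t}, {p,s,t}, {q,r,s}, {q,r,t}, {q,s,t}, {r,s,t}, {p,q,r,s}, {p,q,r,t}, {p,q,s,t}, {p,r,s,t}, {q,r,s,t}, Ω }

Check:
Take S₀ = 𝒞 ∪ {∅, Ω} = { ∅, {r,t}, {s,t}, {q,r,t}, {r,s,t}, Ω }.
Step 1 (5 new):
  {p,q}  = complement {r,s,t}
  {p,s}  = complement {q,r,t}
  {p,q,r}  = complement {s,t}
  {p,q,s}  = complement {r,t}
  {q,r,s,t}  = {s,t} ∪ {q,r,t}
  — 11 sets.
Step 2. New:
  {p}  = complement {q,r,s,t}
  {p,s,t}  = {s,t} ∪ {p,s}
  {p,q,r,s}  = {p,q,r} ∪ {p,q,s}
  {p,q,r,t}  = {p,q,r} ∪ {q,r,t}
  {p,q,s,t}  = {p,q} ∪ {s,t}
  {p,r,s,t}  = {r,s,t} ∪ {p,s}
  — 17 sets.
Step 3: +6 →
  {q}  = complement {p,r,s,t}
  {r}  = complement {p,q,s,t}
  {s}  = complement {p,q,r,t}
  {t}  = complement {p,q,r,s}
  {q,r}  = complement {p,s,t}
  {p,r,t}  = {r,t} ∪ {p}
  — 23 sets.
Step 4 (9 new):
  {p,r}  = {r} ∪ {p}
  {p,t}  = {t} ∪ {p}
  {q,s}  = complement {p,r,t}
  {q,t}  = {q} ∪ {t}
  {r,s}  = {r} ∪ {s}
  {p,q,t}  = {p,q} ∪ {t}
  {p,r,s}  = {r} ∪ {p,s}
  {q,r,s}  = {q,r} ∪ {s}
  {q,s,t}  = {q} ∪ {s,t}
  — 32 sets.
After Step 5 the family is unchanged; done.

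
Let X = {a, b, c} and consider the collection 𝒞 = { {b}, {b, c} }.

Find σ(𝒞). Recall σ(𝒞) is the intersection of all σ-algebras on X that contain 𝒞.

Initial family (4 sets): { {}, {b}, {b, c}, X }.
Round 1 adds 2:
  {a}  = X∖{b, c}
  {a, c}  = X∖{b}
  — 6 sets.
Round 2: +1 →
  {a, b}  = {b} ∪ {a}
  — 7 sets.
Round 3. New:
  {c}  = X∖{a, b}
  — 8 sets.
Round 4: stable.

Hence σ(𝒞) has 8 members: { {}, {a}, {b}, {c}, {a, b}, {a, c}, {b, c}, X }.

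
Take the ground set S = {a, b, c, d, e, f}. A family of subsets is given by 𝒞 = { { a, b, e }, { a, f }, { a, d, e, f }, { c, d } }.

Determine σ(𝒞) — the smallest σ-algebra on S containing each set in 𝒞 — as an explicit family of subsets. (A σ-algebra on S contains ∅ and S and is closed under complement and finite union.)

Initial family (6 sets): { ∅, { a, f }, { c, d }, { a, b, e }, { a, d, e, f }, S }.
Pass 1: 8 new —
  { b, c }  = complement { a, d, e, f }
  { c, d, f }  = complement { a, b, e }
  { a, b, e, f }  = complement { c, d }
  { a, c, d, f }  = { c, d } ∪ { a, f }
  { b, c, d, e }  = complement { a, f }
  { a, b, c, d, e }  = { a, b, e } ∪ { c, d }
  { a, b, d, e, f }  = { a, b, e } ∪ { a, d, e, f }
  { a, c, d, e, f }  = { c, d } ∪ { a, d, e, f }
  (now 14)
Pass 2: +11 →
  { b }  = complement { a, c, d, e, f }
  { c }  = complement { a, b, d, e, f }
  { f }  = complement { a, b, c, d, e }
  { b, e }  = complement { a, c, d, f }
  { b, c, d }  = { c, d } ∪ { b, c }
  { a, b, c, e }  = { a, b, e } ∪ { b, c }
  { a, b, c, f }  = { a, f } ∪ { b, c }
  { b, c, d, f }  = { b, c } ∪ { c, d, f }
  { a, b, c, d, f }  = { b, c } ∪ { a, c, d, f }
  { a, b, c, e, f }  = { b, c } ∪ { a, b, e, f }
  { b, c, d, e, f }  = { b, c, d, e } ∪ { c, d, f }
  (now 25)
Pass 3 adds 14:
  { a }  = complement { b, c, d, e, f }
  { d }  = complement { a, b, c, e, f }
  { e }  = complement { a, b, c, d, f }
  { a, e }  = complement { b, c, d, f }
  { b, f }  = { b } ∪ { f }
  { c, f }  = { f } ∪ { c }
  { d, e }  = complement { a, b, c, f }
  { d, f }  = complement { a, b, c, e }
  { a, b, f }  = { a, f } ∪ { b }
  { a, c, f }  = { a, f } ∪ { c }
  { a, e, f }  = complement { b, c, d }
  { b, c, e }  = { b, e } ∪ { c }
  { b, c, f }  = { f } ∪ { b, c }
  { b, e, f }  = { b, e } ∪ { f }
  (now 39)
Pass 4: 24 new —
  { a, b }  = { b } ∪ { a }
  { a, c }  = { c } ∪ { a }
  { a, d }  = { d } ∪ { a }
  { b, d }  = { b } ∪ { d }
  { c, e }  = { c } ∪ { e }
  { e, f }  = { f } ∪ { e }
  { a, b, c }  = { b, c } ∪ { a }
  { a, c, d }  = complement { b, e, f }
  { a, c, e }  = { c } ∪ { a, e }
  { a, d, e }  = complement { b, c, f }
  { a, d, f }  = complement { b, c, e }
  { b, d, e }  = complement { a, c, f }
  { b, d, f }  = { b } ∪ { d, f }
  { c, d, e }  = complement { a, b, f }
  { c, e, f }  = { c, f } ∪ { e }
  { d, e, f }  = { d, e } ∪ { d, f }
  { a, b, c, d }  = { a } ∪ { b, c, d }
  { a, b, d, e }  = complement { c, f }
  { a, b, d, f }  = { d } ∪ { a, b, f }
  { a, c, d, e }  = complement { b, f }
  { a, c, e, f }  = { a, c, f } ∪ { a, e, f }
  { b, c, e, f }  = { b, c, f } ∪ { b, e }
  { b, d, e, f }  = { d, e } ∪ { b, f }
  { c, d, e, f }  = { d, e } ∪ { c, f }
  (now 63)
Pass 5: 1 new —
  { a, b, d }  = complement { c, e, f }
  (now 64)
After Pass 6 the family is unchanged; done.

Therefore σ(𝒞) = { ∅, { a }, { b }, { c }, { d }, { e }, { f }, { a, b }, { a, c }, { a, d }, { a, e }, { a, f }, { b, c }, { b, d }, { b, e }, { b, f }, { c, d }, { c, e }, { c, f }, { d, e }, { d, f }, { e, f }, { a, b, c }, { a, b, d }, { a, b, e }, { a, b, f }, { a, c, d }, { a, c, e }, { a, c, f }, { a, d, e }, { a, d, f }, { a, e, f }, { b, c, d }, { b, c, e }, { b, c, f }, { b, d, e }, { b, d, f }, { b, e, f }, { c, d, e }, { c, d, f }, { c, e, f }, { d, e, f }, { a, b, c, d }, { a, b, c, e }, { a, b, c, f }, { a, b, d, e }, { a, b, d, f }, { a, b, e, f }, { a, c, d, e }, { a, c, d, f }, { a, c, e, f }, { a, d, e, f }, { b, c, d, e }, { b, c, d, f }, { b, c, e, f }, { b, d, e, f }, { c, d, e, f }, { a, b, c, d, e }, { a, b, c, d, f }, { a, b, c, e, f }, { a, b, d, e, f }, { a, c, d, e, f }, { b, c, d, e, f }, S } (|σ(𝒞)| = 64).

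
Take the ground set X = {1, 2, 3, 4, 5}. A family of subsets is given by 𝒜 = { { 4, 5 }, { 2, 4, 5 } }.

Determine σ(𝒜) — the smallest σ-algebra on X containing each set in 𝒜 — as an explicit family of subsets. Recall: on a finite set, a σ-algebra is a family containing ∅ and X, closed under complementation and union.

Answer: σ(𝒜) = { {  }, { 2 }, { 1, 3 }, { 4, 5 }, { 1, 2, 3 }, { 2, 4, 5 }, { 1, 3, 4, 5 }, X }

Trace:
Seed the family with 𝒜 together with ∅ and X: { {  }, { 4, 5 }, { 2, 4, 5 }, X }.
Pass 1 adds 2:
  { 1, 3 }  = complement { 2, 4, 5 }
  { 1, 2, 3 }  = complement { 4, 5 }
  [6 total]
Pass 2: +1 →
  { 1, 3, 4, 5 }  = { 4, 5 } ∪ { 1, 3 }
  [7 total]
Pass 3: +1 →
  { 2 }  = complement { 1, 3, 4, 5 }
  [8 total]
Pass 4: no new sets; the family is a σ-algebra.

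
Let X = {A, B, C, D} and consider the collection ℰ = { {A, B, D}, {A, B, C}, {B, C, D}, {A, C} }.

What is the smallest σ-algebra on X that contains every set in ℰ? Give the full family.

Answer: σ(ℰ) = { ∅, {A}, {B}, {C}, {D}, {A, B}, {A, C}, {A, D}, {B, C}, {B, D}, {C, D}, {A, B, C}, {A, B, D}, {A, C, D}, {B, C, D}, X }

Trace:
Start: ℰ ∪ {∅, X} = { ∅, {A, C}, {A, B, C}, {A, B, D}, {B, C, D}, X }.
Pass 1: +4 →
  {A}  = complement {B, C, D}
  {C}  = complement {A, B, D}
  {D}  = complement {A, B, C}
  {B, D}  = complement {A, C}
  [10 total]
Pass 2. New:
  {A, D}  = {D} ∪ {A}
  {C, D}  = {C} ∪ {D}
  {A, C, D}  = {A, C} ∪ {D}
  [13 total]
Pass 3: 3 new —
  {B}  = complement {A, C, D}
  {A, B}  = complement {C, D}
  {B, C}  = complement {A, D}
  [16 total]
Pass 4: no new sets; the family is a σ-algebra.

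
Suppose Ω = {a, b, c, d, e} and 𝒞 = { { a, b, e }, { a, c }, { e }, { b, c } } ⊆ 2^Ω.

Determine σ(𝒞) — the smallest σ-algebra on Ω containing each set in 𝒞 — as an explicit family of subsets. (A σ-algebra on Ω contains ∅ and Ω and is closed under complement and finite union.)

|σ(𝒞)| = 32.  σ(𝒞) = { {  }, { a }, { b }, { c }, { d }, { e }, { a, b }, { a, c }, { a, d }, { a, e }, { b, c }, { b, d }, { b, e }, { c, d }, { c, e }, { d, e }, { a, b, c }, { a, b, d }, { a, b, e }, { a, c, d }, { a, c, e }, { a, d, e }, { b, c, d }, { b, c, e }, { b, d, e }, { c, d, e }, { a, b, c, d }, { a, b, c, e }, { a, b, d, e }, { a, c, d, e }, { b, c, d, e }, Ω }

Derivation:
Take S₀ = 𝒞 ∪ {∅, Ω} = { {  }, { e }, { a, c }, { b, c }, { a, b, e }, Ω }.
Iteration 1. New:
  { c, d }  = complement { a, b, e }
  { a, b, c }  = { b, c } ∪ { a, c }
  { a, c, e }  = { a, c } ∪ { e }
  { a, d, e }  = complement { b, c }
  { b, c, e }  = { b, c } ∪ { e }
  { b, d, e }  = complement { a, c }
  { a, b, c, d }  = complement { e }
  { a, b, c, e }  = { a, b, e } ∪ { b, c }
  |family| = 14
Iteration 2 adds 10:
  { d }  = complement { a, b, c, e }
  { a, d }  = complement { b, c, e }
  { b, d }  = complement { a, c, e }
  { d, e }  = complement { a, b, c }
  { a, c, d }  = { c, d } ∪ { a, c }
  { b, c, d }  = { c, d } ∪ { b, c }
  { c, d, e }  = { c, d } ∪ { e }
  { a, b, d, e }  = { a, d, e } ∪ { a, b, e }
  { a, c, d, e }  = { a, d, e } ∪ { c, d }
  { b, c, d, e }  = { c, d } ∪ { b, c, e }
  |family| = 24
Iteration 3. New:
  { a }  = complement { b, c, d, e }
  { b }  = complement { a, c, d, e }
  { c }  = complement { a, b, d, e }
  { a, b }  = complement { c, d, e }
  { a, e }  = complement { b, c, d }
  { b, e }  = complement { a, c, d }
  { a, b, d }  = { a, d } ∪ { b, d }
  |family| = 31
Iteration 4: +1 →
  { c, e }  = complement { a, b, d }
  |family| = 32
Iteration 5: closed — nothing new.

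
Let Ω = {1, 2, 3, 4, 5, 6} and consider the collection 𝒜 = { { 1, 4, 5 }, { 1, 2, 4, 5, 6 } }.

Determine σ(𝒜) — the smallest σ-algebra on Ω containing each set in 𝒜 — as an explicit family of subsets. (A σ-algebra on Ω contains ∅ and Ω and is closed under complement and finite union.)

Seed the family with 𝒜 together with ∅ and Ω: { {  }, { 1, 4, 5 }, { 1, 2, 4, 5, 6 }, Ω }.
Iteration 1. New:
  { 3 }  = Ω∖{ 1, 2, 4, 5, 6 }
  { 2, 3, 6 }  = Ω∖{ 1, 4, 5 }
Iteration 2: 1 new —
  { 1, 3, 4, 5 }  = { 1, 4, 5 } ∪ { 3 }
Iteration 3: +1 →
  { 2, 6 }  = Ω∖{ 1, 3, 4, 5 }
Iteration 4 adds nothing — fixpoint reached.

|σ(𝒜)| = 8.  σ(𝒜) = { {  }, { 3 }, { 2, 6 }, { 1, 4, 5 }, { 2, 3, 6 }, { 1, 3, 4, 5 }, { 1, 2, 4, 5, 6 }, Ω }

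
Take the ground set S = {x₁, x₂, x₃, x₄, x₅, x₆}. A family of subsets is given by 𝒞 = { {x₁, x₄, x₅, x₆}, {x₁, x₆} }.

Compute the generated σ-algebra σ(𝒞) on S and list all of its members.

Seed the family with 𝒞 together with ∅ and S: { ∅, {x₁, x₆}, {x₁, x₄, x₅, x₆}, S }.
Round 1: 2 new —
  {x₂, x₃}  = S∖{x₁, x₄, x₅, x₆}
  {x₂, x₃, x₄, x₅}  = S∖{x₁, x₆}
  |family| = 6
Round 2 (1 new):
  {x₁, x₂, x₃, x₆}  = {x₂, x₃} ∪ {x₁, x₆}
  |family| = 7
Round 3: +1 →
  {x₄, x₅}  = S∖{x₁, x₂, x₃, x₆}
  |family| = 8
Round 4: closed — nothing new.

Hence σ(𝒞) has 8 members: { ∅, {x₁, x₆}, {x₂, x₃}, {x₄, x₅}, {x₁, x₂, x₃, x₆}, {x₁, x₄, x₅, x₆}, {x₂, x₃, x₄, x₅}, S }.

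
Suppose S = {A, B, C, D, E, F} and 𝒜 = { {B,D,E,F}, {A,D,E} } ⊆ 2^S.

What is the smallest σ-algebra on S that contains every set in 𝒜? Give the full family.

Start: 𝒜 ∪ {∅, S} = { {}, {A,D,E}, {B,D,E,F}, S }.
Iteration 1: 3 new —
  {A,C}  = ᶜ of {B,D,E,F}
  {B,C,F}  = ᶜ of {A,D,E}
  {A,B,D,E,F}  = {B,D,E,F} ∪ {A,D,E}
  (now 7)
Iteration 2 (4 new):
  {C}  = ᶜ of {A,B,D,E,F}
  {A,B,C,F}  = {A,C} ∪ {B,C,F}
  {A,C,D,E}  = {A,D,E} ∪ {A,C}
  {B,C,D,E,F}  = {B,D,E,F} ∪ {B,C,F}
  (now 11)
Iteration 3 adds 3:
  {A}  = ᶜ of {B,C,D,E,F}
  {B,F}  = ᶜ of {A,C,D,E}
  {D,E}  = ᶜ of {A,B,C,F}
  (now 14)
Iteration 4. New:
  {A,B,F}  = {B,F} ∪ {A}
  {C,D,E}  = {C} ∪ {D,E}
  (now 16)
Iteration 5: stable.

|σ(𝒜)| = 16.  σ(𝒜) = { {}, {A}, {C}, {A,C}, {B,F}, {D,E}, {A,B,F}, {A,D,E}, {B,C,F}, {C,D,E}, {A,B,C,F}, {A,C,D,E}, {B,D,E,F}, {A,B,D,E,F}, {B,C,D,E,F}, S }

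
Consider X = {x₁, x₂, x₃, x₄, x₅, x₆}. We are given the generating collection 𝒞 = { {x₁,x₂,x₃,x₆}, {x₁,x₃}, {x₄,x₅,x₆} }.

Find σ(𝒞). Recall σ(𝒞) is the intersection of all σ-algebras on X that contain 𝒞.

Seed the family with 𝒞 together with ∅ and X: { ∅, {x₁,x₃}, {x₄,x₅,x₆}, {x₁,x₂,x₃,x₆}, X }.
Round 1. New:
  {x₄,x₅}  = ᶜ of {x₁,x₂,x₃,x₆}
  {x₁,x₂,x₃}  = ᶜ of {x₄,x₅,x₆}
  {x₂,x₄,x₅,x₆}  = ᶜ of {x₁,x₃}
  {x₁,x₃,x₄,x₅,x₆}  = {x₁,x₃} ∪ {x₄,x₅,x₆}
  |family| = 9
Round 2 (3 new):
  {x₂}  = ᶜ of {x₁,x₃,x₄,x₅,x₆}
  {x₁,x₃,x₄,x₅}  = {x₄,x₅} ∪ {x₁,x₃}
  {x₁,x₂,x₃,x₄,x₅}  = {x₁,x₂,x₃} ∪ {x₄,x₅}
  |family| = 12
Round 3: 3 new —
  {x₆}  = ᶜ of {x₁,x₂,x₃,x₄,x₅}
  {x₂,x₆}  = ᶜ of {x₁,x₃,x₄,x₅}
  {x₂,x₄,x₅}  = {x₄,x₅} ∪ {x₂}
  |family| = 15
Round 4: 1 new —
  {x₁,x₃,x₆}  = ᶜ of {x₂,x₄,x₅}
  |family| = 16
After Round 5 the family is unchanged; done.

σ(𝒞) = { ∅, {x₂}, {x₆}, {x₁,x₃}, {x₂,x₆}, {x₄,x₅}, {x₁,x₂,x₃}, {x₁,x₃,x₆}, {x₂,x₄,x₅}, {x₄,x₅,x₆}, {x₁,x₂,x₃,x₆}, {x₁,x₃,x₄,x₅}, {x₂,x₄,x₅,x₆}, {x₁,x₂,x₃,x₄,x₅}, {x₁,x₃,x₄,x₅,x₆}, X }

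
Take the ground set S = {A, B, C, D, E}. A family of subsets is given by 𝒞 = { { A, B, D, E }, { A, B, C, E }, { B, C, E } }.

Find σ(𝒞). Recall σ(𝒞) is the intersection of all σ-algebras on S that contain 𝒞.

σ(𝒞) = { ∅, { A }, { C }, { D }, { A, C }, { A, D }, { B, E }, { C, D }, { A, B, E }, { A, C, D }, { B, C, E }, { B, D, E }, { A, B, C, E }, { A, B, D, E }, { B, C, D, E }, S }

Trace:
Seed the family with 𝒞 together with ∅ and S: { ∅, { B, C, E }, { A, B, C, E }, { A, B, D, E }, S }.
Pass 1: 3 new —
  { C }  = { A, B, D, E }ᶜ
  { D }  = { A, B, C, E }ᶜ
  { A, D }  = { B, C, E }ᶜ
  |family| = 8
Pass 2 (3 new):
  { C, D }  = { D } ∪ { C }
  { A, C, D }  = { C } ∪ { A, D }
  { B, C, D, E }  = { D } ∪ { B, C, E }
  |family| = 11
Pass 3: 3 new —
  { A }  = { B, C, D, E }ᶜ
  { B, E }  = { A, C, D }ᶜ
  { A, B, E }  = { C, D }ᶜ
  |family| = 14
Pass 4: 2 new —
  { A, C }  = { C } ∪ { A }
  { B, D, E }  = { B, E } ∪ { D }
  |family| = 16
Pass 5 adds nothing — fixpoint reached.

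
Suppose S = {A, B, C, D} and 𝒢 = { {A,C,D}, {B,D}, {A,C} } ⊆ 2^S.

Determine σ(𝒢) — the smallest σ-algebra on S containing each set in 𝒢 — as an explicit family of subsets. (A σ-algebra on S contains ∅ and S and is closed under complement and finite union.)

Initial family (5 sets): { {}, {A,C}, {B,D}, {A,C,D}, S }.
Step 1: +1 →
  {B}  = {A,C,D}ᶜ
  — 6 sets.
Step 2 (1 new):
  {A,B,C}  = {B} ∪ {A,C}
  — 7 sets.
Step 3: 1 new —
  {D}  = {A,B,C}ᶜ
  — 8 sets.
Step 4: closed — nothing new.

|σ(𝒢)| = 8.  σ(𝒢) = { {}, {B}, {D}, {A,C}, {B,D}, {A,B,C}, {A,C,D}, S }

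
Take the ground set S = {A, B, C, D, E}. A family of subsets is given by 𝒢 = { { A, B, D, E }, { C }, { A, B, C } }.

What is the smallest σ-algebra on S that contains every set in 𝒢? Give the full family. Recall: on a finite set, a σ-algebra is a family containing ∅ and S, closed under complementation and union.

Initial family (5 sets): { {  }, { C }, { A, B, C }, { A, B, D, E }, S }.
Step 1: 1 new —
  { D, E }  = complement { A, B, C }
  |family| = 6
Step 2 (1 new):
  { C, D, E }  = { D, E } ∪ { C }
  |family| = 7
Step 3: 1 new —
  { A, B }  = complement { C, D, E }
  |family| = 8
Step 4: closed — nothing new.

σ(𝒢) = { {  }, { C }, { A, B }, { D, E }, { A, B, C }, { C, D, E }, { A, B, D, E }, S }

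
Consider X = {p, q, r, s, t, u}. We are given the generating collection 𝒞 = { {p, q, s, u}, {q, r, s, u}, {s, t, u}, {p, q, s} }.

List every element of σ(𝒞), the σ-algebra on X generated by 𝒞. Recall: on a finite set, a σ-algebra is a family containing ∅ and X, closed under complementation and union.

σ(𝒞) = { {}, {p}, {q}, {r}, {s}, {t}, {u}, {p, q}, {p, r}, {p, s}, {p, t}, {p, u}, {q, r}, {q, s}, {q, t}, {q, u}, {r, s}, {r, t}, {r, u}, {s, t}, {s, u}, {t, u}, {p, q, r}, {p, q, s}, {p, q, t}, {p, q, u}, {p, r, s}, {p, r, t}, {p, r, u}, {p, s, t}, {p, s, u}, {p, t, u}, {q, r, s}, {q, r, t}, {q, r, u}, {q, s, t}, {q, s, u}, {q, t, u}, {r, s, t}, {r, s, u}, {r, t, u}, {s, t, u}, {p, q, r, s}, {p, q, r, t}, {p, q, r, u}, {p, q, s, t}, {p, q, s, u}, {p, q, t, u}, {p, r, s, t}, {p, r, s, u}, {p, r, t, u}, {p, s, t, u}, {q, r, s, t}, {q, r, s, u}, {q, r, t, u}, {q, s, t, u}, {r, s, t, u}, {p, q, r, s, t}, {p, q, r, s, u}, {p, q, r, t, u}, {p, q, s, t, u}, {p, r, s, t, u}, {q, r, s, t, u}, X }

Derivation:
Begin from { {}, {p, q, s}, {s, t, u}, {p, q, s, u}, {q, r, s, u}, X } (that is, 𝒞 plus ∅ and X).
Round 1 adds 7:
  {p, t}  = complement {q, r, s, u}
  {r, t}  = complement {p, q, s, u}
  {p, q, r}  = complement {s, t, u}
  {r, t, u}  = complement {p, q, s}
  {p, q, r, s, u}  = {p, q, s, u} ∪ {q, r, s, u}
  {p, q, s, t, u}  = {p, q, s, u} ∪ {s, t, u}
  {q, r, s, t, u}  = {q, r, s, u} ∪ {s, t, u}
  (now 13)
Round 2: +12 →
  {p}  = complement {q, r, s, t, u}
  {r}  = complement {p, q, s, t, u}
  {t}  = complement {p, q, r, s, u}
  {p, r, t}  = {p, t} ∪ {r, t}
  {p, q, r, s}  = {p, q, r} ∪ {p, q, s}
  {p, q, r, t}  = {p, q, r} ∪ {p, t}
  {p, q, s, t}  = {p, q, s} ∪ {p, t}
  {p, r, t, u}  = {r, t, u} ∪ {p, t}
  {p, s, t, u}  = {p, t} ∪ {s, t, u}
  {r, s, t, u}  = {r, t, u} ∪ {s, t, u}
  {p, q, r, s, t}  = {p, q, s} ∪ {r, t}
  {p, q, r, t, u}  = {p, q, r} ∪ {r, t, u}
  (now 25)
Round 3: +11 →
  {s}  = complement {p, q, r, t, u}
  {u}  = complement {p, q, r, s, t}
  {p, q}  = complement {r, s, t, u}
  {p, r}  = {r} ∪ {p}
  {q, r}  = complement {p, s, t, u}
  {q, s}  = complement {p, r, t, u}
  {r, u}  = complement {p, q, s, t}
  {s, u}  = complement {p, q, r, t}
  {t, u}  = complement {p, q, r, s}
  {q, s, u}  = complement {p, r, t}
  {p, r, s, t, u}  = {p, r, t} ∪ {p, s, t, u}
  (now 36)
Round 4. New:
  {q}  = complement {p, r, s, t, u}
  {p, s}  = {p} ∪ {s}
  {p, u}  = {p} ∪ {u}
  {r, s}  = {r} ∪ {s}
  {s, t}  = {t} ∪ {s}
  {p, q, t}  = {p, q} ∪ {t}
  {p, q, u}  = {p, q} ∪ {u}
  {p, r, s}  = {p, r} ∪ {s}
  {p, r, u}  = {p} ∪ {r, u}
  {p, s, t}  = {p, t} ∪ {s}
  {p, s, u}  = {p} ∪ {s, u}
  {p, t, u}  = {t, u} ∪ {p}
  {q, r, s}  = {r} ∪ {q, s}
  {q, r, t}  = {t} ∪ {q, r}
  {q, r, u}  = {u} ∪ {q, r}
  {q, s, t}  = {t} ∪ {q, s}
  {r, s, t}  = {r, t} ∪ {s}
  {r, s, u}  = {r} ∪ {s, u}
  {p, q, r, u}  = {p, q, r} ∪ {u}
  {p, q, t, u}  = {t, u} ∪ {p, q}
  {p, r, s, t}  = {p, r, t} ∪ {s}
  {p, r, s, u}  = {p, r} ∪ {s, u}
  {q, r, s, t}  = {r, t} ∪ {q, s}
  {q, r, t, u}  = {t, u} ∪ {q, r}
  {q, s, t, u}  = complement {p, r}
  (now 61)
Round 5 adds 3:
  {q, t}  = complement {p, r, s, u}
  {q, u}  = complement {p, r, s, t}
  {q, t, u}  = complement {p, r, s}
  (now 64)
Round 6: already closed under ᶜ and ∪.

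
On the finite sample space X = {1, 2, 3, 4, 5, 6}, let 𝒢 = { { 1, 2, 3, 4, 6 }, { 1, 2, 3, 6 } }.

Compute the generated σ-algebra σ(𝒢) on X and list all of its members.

Answer: σ(𝒢) = { ∅, { 4 }, { 5 }, { 4, 5 }, { 1, 2, 3, 6 }, { 1, 2, 3, 4, 6 }, { 1, 2, 3, 5, 6 }, X }

Trace:
Start: 𝒢 ∪ {∅, X} = { ∅, { 1, 2, 3, 6 }, { 1, 2, 3, 4, 6 }, X }.
Round 1. New:
  { 5 }  = X∖{ 1, 2, 3, 4, 6 }
  { 4, 5 }  = X∖{ 1, 2, 3, 6 }
  |family| = 6
Round 2 (1 new):
  { 1, 2, 3, 5, 6 }  = { 1, 2, 3, 6 } ∪ { 5 }
  |family| = 7
Round 3 adds 1:
  { 4 }  = X∖{ 1, 2, 3, 5, 6 }
  |family| = 8
Round 4: stable.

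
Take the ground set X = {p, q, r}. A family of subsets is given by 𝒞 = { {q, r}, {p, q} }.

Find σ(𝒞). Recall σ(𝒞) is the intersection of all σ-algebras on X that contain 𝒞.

Take S₀ = 𝒞 ∪ {∅, X} = { {}, {p, q}, {q, r}, X }.
Iteration 1: +2 →
  {p}  = {q, r}ᶜ
  {r}  = {p, q}ᶜ
  [6 total]
Iteration 2 adds 1:
  {p, r}  = {r} ∪ {p}
  [7 total]
Iteration 3: 1 new —
  {q}  = {p, r}ᶜ
  [8 total]
Iteration 4: stable.

|σ(𝒞)| = 8.  σ(𝒞) = { {}, {p}, {q}, {r}, {p, q}, {p, r}, {q, r}, X }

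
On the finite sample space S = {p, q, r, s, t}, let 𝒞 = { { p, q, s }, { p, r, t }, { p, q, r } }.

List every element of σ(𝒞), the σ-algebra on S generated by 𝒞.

Take S₀ = 𝒞 ∪ {∅, S} = { {}, { p, q, r }, { p, q, s }, { p, r, t }, S }.
Round 1. New:
  { q, s }  = complement { p, r, t }
  { r, t }  = complement { p, q, s }
  { s, t }  = complement { p, q, r }
  { p, q, r, s }  = { p, q, r } ∪ { p, q, s }
  { p, q, r, t }  = { p, q, r } ∪ { p, r, t }
  (now 10)
Round 2. New:
  { s }  = complement { p, q, r, t }
  { t }  = complement { p, q, r, s }
  { q, s, t }  = { s, t } ∪ { q, s }
  { r, s, t }  = { s, t } ∪ { r, t }
  { p, q, s, t }  = { p, q, s } ∪ { s, t }
  { p, r, s, t }  = { p, r, t } ∪ { s, t }
  { q, r, s, t }  = { r, t } ∪ { q, s }
  (now 17)
Round 3 (5 new):
  { p }  = complement { q, r, s, t }
  { q }  = complement { p, r, s, t }
  { r }  = complement { p, q, s, t }
  { p, q }  = complement { r, s, t }
  { p, r }  = complement { q, s, t }
  (now 22)
Round 4: +10 →
  { p, s }  = { s } ∪ { p }
  { p, t }  = { t } ∪ { p }
  { q, r }  = { q } ∪ { r }
  { q, t }  = { q } ∪ { t }
  { r, s }  = { r } ∪ { s }
  { p, q, t }  = { p, q } ∪ { t }
  { p, r, s }  = { p, r } ∪ { s }
  { p, s, t }  = { s, t } ∪ { p }
  { q, r, s }  = { r } ∪ { q, s }
  { q, r, t }  = { q } ∪ { r, t }
  (now 32)
Round 5: no new sets; the family is a σ-algebra.

|σ(𝒞)| = 32.  σ(𝒞) = { {}, { p }, { q }, { r }, { s }, { t }, { p, q }, { p, r }, { p, s }, { p, t }, { q, r }, { q, s }, { q, t }, { r, s }, { r, t }, { s, t }, { p, q, r }, { p, q, s }, { p, q, t }, { p, r, s }, { p, r, t }, { p, s, t }, { q, r, s }, { q, r, t }, { q, s, t }, { r, s, t }, { p, q, r, s }, { p, q, r, t }, { p, q, s, t }, { p, r, s, t }, { q, r, s, t }, S }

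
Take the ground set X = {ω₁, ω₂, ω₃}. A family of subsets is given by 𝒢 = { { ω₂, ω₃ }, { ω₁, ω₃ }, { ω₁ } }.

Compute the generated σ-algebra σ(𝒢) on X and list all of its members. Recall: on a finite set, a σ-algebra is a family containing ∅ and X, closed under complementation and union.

Begin from { {  }, { ω₁ }, { ω₁, ω₃ }, { ω₂, ω₃ }, X } (that is, 𝒢 plus ∅ and X).
Iteration 1 adds 1:
  { ω₂ }  = { ω₁, ω₃ }ᶜ
  (now 6)
Iteration 2 adds 1:
  { ω₁, ω₂ }  = { ω₂ } ∪ { ω₁ }
  (now 7)
Iteration 3 (1 new):
  { ω₃ }  = { ω₁, ω₂ }ᶜ
  (now 8)
After Iteration 4 the family is unchanged; done.

Therefore σ(𝒢) = { {  }, { ω₁ }, { ω₂ }, { ω₃ }, { ω₁, ω₂ }, { ω₁, ω₃ }, { ω₂, ω₃ }, X } (|σ(𝒢)| = 8).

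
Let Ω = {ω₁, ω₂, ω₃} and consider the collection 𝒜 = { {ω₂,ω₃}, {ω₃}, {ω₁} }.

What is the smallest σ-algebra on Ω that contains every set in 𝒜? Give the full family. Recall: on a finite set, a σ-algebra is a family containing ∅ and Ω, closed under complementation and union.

σ(𝒜) (8 sets): { ∅, {ω₁}, {ω₂}, {ω₃}, {ω₁,ω₂}, {ω₁,ω₃}, {ω₂,ω₃}, Ω }

Derivation:
Initial family (5 sets): { ∅, {ω₁}, {ω₃}, {ω₂,ω₃}, Ω }.
Pass 1: +2 →
  {ω₁,ω₂}  = {ω₃}ᶜ
  {ω₁,ω₃}  = {ω₃} ∪ {ω₁}
  |family| = 7
Pass 2: 1 new —
  {ω₂}  = {ω₁,ω₃}ᶜ
  |family| = 8
Pass 3 adds nothing — fixpoint reached.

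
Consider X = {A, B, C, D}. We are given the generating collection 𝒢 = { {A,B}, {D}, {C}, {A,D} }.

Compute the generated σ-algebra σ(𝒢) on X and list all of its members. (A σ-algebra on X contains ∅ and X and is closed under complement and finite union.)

Take S₀ = 𝒢 ∪ {∅, X} = { {}, {C}, {D}, {A,B}, {A,D}, X }.
Pass 1. New:
  {B,C}  = complement {A,D}
  {C,D}  = complement {A,B}
  {A,B,C}  = complement {D}
  {A,B,D}  = complement {C}
  {A,C,D}  = {C} ∪ {A,D}
  [11 total]
Pass 2. New:
  {B}  = complement {A,C,D}
  {B,C,D}  = {C,D} ∪ {B,C}
  [13 total]
Pass 3: +2 →
  {A}  = complement {B,C,D}
  {B,D}  = {D} ∪ {B}
  [15 total]
Pass 4. New:
  {A,C}  = complement {B,D}
  [16 total]
Pass 5: already closed under ᶜ and ∪.

Therefore σ(𝒢) = { {}, {A}, {B}, {C}, {D}, {A,B}, {A,C}, {A,D}, {B,C}, {B,D}, {C,D}, {A,B,C}, {A,B,D}, {A,C,D}, {B,C,D}, X } (|σ(𝒢)| = 16).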